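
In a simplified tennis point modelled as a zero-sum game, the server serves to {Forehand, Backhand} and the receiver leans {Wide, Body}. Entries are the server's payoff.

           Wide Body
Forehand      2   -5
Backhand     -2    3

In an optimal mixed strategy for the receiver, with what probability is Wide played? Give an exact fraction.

2/3

Row minima: Forehand → -5, Backhand → -2; maximin = -2.
Column maxima: Wide → 2, Body → 3; minimax = 2.
-2 ≠ 2, so there is no saddle point; optimal play is mixed.
Let the server play Forehand with probability p. Expected payoff against Wide: 2p + (-2)(1−p) = 4p − 2; against Body: (-5)p + 3(1−p) = −8p + 3.
Setting these equal: 4p − 2 = −8p + 3 ⇒ 12p = 5 ⇒ p = 5/12, and the value is (4)·(5/12) − 2 = -1/3.
For the receiver: with q = P(Wide), equating Forehand's and Backhand's payoffs gives 7q − 5 = −5q + 3 ⇒ q = 2/3.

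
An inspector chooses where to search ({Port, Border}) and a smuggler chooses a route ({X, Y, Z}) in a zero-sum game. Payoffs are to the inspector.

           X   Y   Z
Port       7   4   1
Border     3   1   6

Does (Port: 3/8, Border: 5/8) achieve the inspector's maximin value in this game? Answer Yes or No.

Against X this mix gives (3/8)·7 + (5/8)·3 = 9/2.
Against Y this mix gives (3/8)·4 + (5/8)·1 = 17/8.
Against Z this mix gives (3/8)·1 + (5/8)·6 = 33/8.
The smuggler will play Y, holding the inspector to 17/8. Shifting weight toward the row that does better against Y would raise this floor (the equalizing mix achieves 23/8 against both Y and Z), so the proposed strategy is not optimal.

No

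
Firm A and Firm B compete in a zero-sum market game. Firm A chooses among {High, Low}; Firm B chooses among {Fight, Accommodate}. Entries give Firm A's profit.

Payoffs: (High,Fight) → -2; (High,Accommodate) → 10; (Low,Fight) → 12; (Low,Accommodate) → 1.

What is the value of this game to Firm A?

Row minima: High → -2, Low → 1; maximin = 1.
Column maxima: Fight → 12, Accommodate → 10; minimax = 10.
1 ≠ 10, so there is no saddle point; optimal play is mixed.
Let Firm A play High with probability p. Expected payoff against Fight: (-2)p + 12(1−p) = −14p + 12; against Accommodate: 10p + 1(1−p) = 9p + 1.
Setting these equal: −14p + 12 = 9p + 1 ⇒ −23p = -11 ⇒ p = 11/23, and the value is (-14)·(11/23) + 12 = 122/23.
For Firm B: with q = P(Fight), equating High's and Low's payoffs gives −12q + 10 = 11q + 1 ⇒ q = 9/23.

122/23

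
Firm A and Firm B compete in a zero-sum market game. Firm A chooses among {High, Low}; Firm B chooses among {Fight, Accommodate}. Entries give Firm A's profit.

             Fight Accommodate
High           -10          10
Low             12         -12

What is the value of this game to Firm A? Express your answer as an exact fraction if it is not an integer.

0

Row minima: High → -10, Low → -12; maximin = -10.
Column maxima: Fight → 12, Accommodate → 10; minimax = 10.
-10 ≠ 10, so there is no saddle point; optimal play is mixed.
Let Firm A play High with probability p. Expected payoff against Fight: (-10)p + 12(1−p) = −22p + 12; against Accommodate: 10p + (-12)(1−p) = 22p − 12.
Setting these equal: −22p + 12 = 22p − 12 ⇒ −44p = -24 ⇒ p = 6/11, and the value is (-22)·(6/11) + 12 = 0.
For Firm B: with q = P(Fight), equating High's and Low's payoffs gives −20q + 10 = 24q − 12 ⇒ q = 1/2.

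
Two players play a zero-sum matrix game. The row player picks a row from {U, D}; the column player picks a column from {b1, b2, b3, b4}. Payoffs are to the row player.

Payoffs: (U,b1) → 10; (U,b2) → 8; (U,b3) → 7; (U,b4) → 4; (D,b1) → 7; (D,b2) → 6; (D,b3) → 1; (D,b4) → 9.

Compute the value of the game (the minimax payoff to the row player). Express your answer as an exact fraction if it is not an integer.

Row minima: U → 4, D → 1; maximin = 4.
Column maxima: b1 → 10, b2 → 8, b3 → 7, b4 → 9; minimax = 7.
4 ≠ 7, so there is no saddle point; optimal play is mixed.
b1 is strictly dominated by b2 (it gives the row player strictly more in every row), so the column player never plays it.
b2 is strictly dominated by b3 (it gives the row player strictly more in every row), so the column player never plays it.
On the remaining 2×2 (U, D vs b3, b4):
Let the row player play U with probability p. Expected payoff against b3: 7p + 1(1−p) = 6p + 1; against b4: 4p + 9(1−p) = −5p + 9.
Setting these equal: 6p + 1 = −5p + 9 ⇒ 11p = 8 ⇒ p = 8/11, and the value is (6)·(8/11) + 1 = 59/11.
For the column player: with q = P(b3), equating U's and D's payoffs gives 3q + 4 = −8q + 9 ⇒ q = 5/11.

59/11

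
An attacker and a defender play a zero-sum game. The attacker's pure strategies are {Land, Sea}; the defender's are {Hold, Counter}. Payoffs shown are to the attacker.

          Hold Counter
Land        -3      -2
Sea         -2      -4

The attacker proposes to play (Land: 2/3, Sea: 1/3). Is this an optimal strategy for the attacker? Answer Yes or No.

Yes

Against Hold this mix gives (2/3)·(-3) + (1/3)·(-2) = -8/3.
Against Counter this mix gives (2/3)·(-2) + (1/3)·(-4) = -8/3.
All of the defender's active replies (Hold, Counter) yield -8/3, and no column does worse for the attacker. The mix makes the defender indifferent and guarantees -8/3, so it is optimal.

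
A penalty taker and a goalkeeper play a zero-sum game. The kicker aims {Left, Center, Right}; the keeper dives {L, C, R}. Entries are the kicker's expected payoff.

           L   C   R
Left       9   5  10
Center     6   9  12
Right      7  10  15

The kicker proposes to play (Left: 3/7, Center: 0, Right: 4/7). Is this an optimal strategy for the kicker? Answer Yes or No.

Against L this mix gives (3/7)·9 + (4/7)·7 = 55/7.
Against C this mix gives (3/7)·5 + (4/7)·10 = 55/7.
Against R this mix gives (3/7)·10 + (4/7)·15 = 90/7.
All of the keeper's active replies (L, C) yield 55/7, and no column does worse for the kicker. The mix makes the keeper indifferent and guarantees 55/7, so it is optimal.

Yes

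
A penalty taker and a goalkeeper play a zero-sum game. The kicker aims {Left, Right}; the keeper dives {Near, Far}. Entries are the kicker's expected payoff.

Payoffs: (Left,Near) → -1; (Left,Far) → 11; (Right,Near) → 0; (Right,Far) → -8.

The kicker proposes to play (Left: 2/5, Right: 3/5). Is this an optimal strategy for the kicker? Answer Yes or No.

Against Near this mix gives (2/5)·(-1) + (3/5)·0 = -2/5.
Against Far this mix gives (2/5)·11 + (3/5)·(-8) = -2/5.
All of the keeper's active replies (Near, Far) yield -2/5, and no column does worse for the kicker. The mix makes the keeper indifferent and guarantees -2/5, so it is optimal.

Yes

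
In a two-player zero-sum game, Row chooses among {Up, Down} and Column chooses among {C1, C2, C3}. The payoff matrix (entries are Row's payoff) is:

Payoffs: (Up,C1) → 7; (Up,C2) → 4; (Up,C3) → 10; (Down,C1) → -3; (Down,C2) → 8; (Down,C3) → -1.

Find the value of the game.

34/7

Row minima: Up → 4, Down → -3; maximin = 4.
Column maxima: C1 → 7, C2 → 8, C3 → 10; minimax = 7.
4 ≠ 7, so there is no saddle point; optimal play is mixed.
C3 is strictly dominated by C1 (it gives Row strictly more in every row), so Column never plays it.
On the remaining 2×2 (Up, Down vs C1, C2):
Let Row play Up with probability p. Expected payoff against C1: 7p + (-3)(1−p) = 10p − 3; against C2: 4p + 8(1−p) = −4p + 8.
Setting these equal: 10p − 3 = −4p + 8 ⇒ 14p = 11 ⇒ p = 11/14, and the value is (10)·(11/14) − 3 = 34/7.
For Column: with q = P(C1), equating Up's and Down's payoffs gives 3q + 4 = −11q + 8 ⇒ q = 2/7.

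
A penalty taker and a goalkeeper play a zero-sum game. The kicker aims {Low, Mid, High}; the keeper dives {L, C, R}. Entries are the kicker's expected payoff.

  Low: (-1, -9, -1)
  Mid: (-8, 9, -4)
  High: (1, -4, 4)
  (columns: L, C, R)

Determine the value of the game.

-23/22

Row minima: Low → -9, Mid → -8, High → -4; maximin = -4.
Column maxima: L → 1, C → 9, R → 4; minimax = 1.
-4 ≠ 1, so there is no saddle point; optimal play is mixed.
Low is strictly dominated by High, so the kicker never plays it.
With Low eliminated, R is strictly dominated by L (it gives the kicker strictly more in every remaining row), so the keeper never plays it.
On the remaining 2×2 (Mid, High vs L, C):
Let the kicker play Mid with probability p. Expected payoff against L: (-8)p + 1(1−p) = −9p + 1; against C: 9p + (-4)(1−p) = 13p − 4.
Setting these equal: −9p + 1 = 13p − 4 ⇒ −22p = -5 ⇒ p = 5/22, and the value is (-9)·(5/22) + 1 = -23/22.
For the keeper: with q = P(L), equating Mid's and High's payoffs gives −17q + 9 = 5q − 4 ⇒ q = 13/22.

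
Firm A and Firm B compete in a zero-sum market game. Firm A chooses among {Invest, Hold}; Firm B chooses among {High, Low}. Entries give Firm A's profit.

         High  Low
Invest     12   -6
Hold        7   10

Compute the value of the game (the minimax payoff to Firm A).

Row minima: Invest → -6, Hold → 7; maximin = 7.
Column maxima: High → 12, Low → 10; minimax = 10.
7 ≠ 10, so there is no saddle point; optimal play is mixed.
Let Firm A play Invest with probability p. Expected payoff against High: 12p + 7(1−p) = 5p + 7; against Low: (-6)p + 10(1−p) = −16p + 10.
Setting these equal: 5p + 7 = −16p + 10 ⇒ 21p = 3 ⇒ p = 1/7, and the value is (5)·(1/7) + 7 = 54/7.
For Firm B: with q = P(High), equating Invest's and Hold's payoffs gives 18q − 6 = −3q + 10 ⇒ q = 16/21.

54/7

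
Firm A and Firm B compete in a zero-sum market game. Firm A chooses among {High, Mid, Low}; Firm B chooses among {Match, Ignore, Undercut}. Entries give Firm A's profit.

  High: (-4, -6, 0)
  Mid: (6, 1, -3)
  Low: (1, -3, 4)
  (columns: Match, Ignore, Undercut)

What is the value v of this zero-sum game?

Row minima: High → -6, Mid → -3, Low → -3; maximin = -3.
Column maxima: Match → 6, Ignore → 1, Undercut → 4; minimax = 1.
-3 ≠ 1, so there is no saddle point; optimal play is mixed.
High is strictly dominated by Low, so Firm A never plays it.
Match is strictly dominated by Ignore (it gives Firm A strictly more in every row), so Firm B never plays it.
On the remaining 2×2 (Mid, Low vs Ignore, Undercut):
Let Firm A play Mid with probability p. Expected payoff against Ignore: 1p + (-3)(1−p) = 4p − 3; against Undercut: (-3)p + 4(1−p) = −7p + 4.
Setting these equal: 4p − 3 = −7p + 4 ⇒ 11p = 7 ⇒ p = 7/11, and the value is (4)·(7/11) − 3 = -5/11.
For Firm B: with q = P(Ignore), equating Mid's and Low's payoffs gives 4q − 3 = −7q + 4 ⇒ q = 7/11.

-5/11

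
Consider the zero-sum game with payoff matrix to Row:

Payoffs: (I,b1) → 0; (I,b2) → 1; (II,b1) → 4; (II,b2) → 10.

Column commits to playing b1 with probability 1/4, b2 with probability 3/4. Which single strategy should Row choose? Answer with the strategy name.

Expected payoff of I: (1/4)·0 + (3/4)·1 = 3/4.
Expected payoff of II: (1/4)·4 + (3/4)·10 = 17/2.
The largest is 17/2, so Row's best response is II.

II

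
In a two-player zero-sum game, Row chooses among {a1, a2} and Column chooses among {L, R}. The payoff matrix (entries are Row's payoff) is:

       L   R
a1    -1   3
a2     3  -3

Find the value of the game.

Row minima: a1 → -1, a2 → -3; maximin = -1.
Column maxima: L → 3, R → 3; minimax = 3.
-1 ≠ 3, so there is no saddle point; optimal play is mixed.
Let Row play a1 with probability p. Expected payoff against L: (-1)p + 3(1−p) = −4p + 3; against R: 3p + (-3)(1−p) = 6p − 3.
Setting these equal: −4p + 3 = 6p − 3 ⇒ −10p = -6 ⇒ p = 3/5, and the value is (-4)·(3/5) + 3 = 3/5.
For Column: with q = P(L), equating a1's and a2's payoffs gives −4q + 3 = 6q − 3 ⇒ q = 3/5.

3/5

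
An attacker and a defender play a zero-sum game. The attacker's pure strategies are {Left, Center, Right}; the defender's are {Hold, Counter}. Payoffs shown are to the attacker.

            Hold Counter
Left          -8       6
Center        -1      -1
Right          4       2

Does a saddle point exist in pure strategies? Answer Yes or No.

Row minima: Left → -8, Center → -1, Right → 2; maximin = 2.
Column maxima: Hold → 4, Counter → 6; minimax = 4.
2 ≠ 4, so no pure-strategy equilibrium exists.

No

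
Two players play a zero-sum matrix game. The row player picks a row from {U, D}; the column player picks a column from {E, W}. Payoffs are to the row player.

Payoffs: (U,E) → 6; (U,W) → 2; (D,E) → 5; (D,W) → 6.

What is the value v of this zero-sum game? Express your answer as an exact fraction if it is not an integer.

Row minima: U → 2, D → 5; maximin = 5.
Column maxima: E → 6, W → 6; minimax = 6.
5 ≠ 6, so there is no saddle point; optimal play is mixed.
Let the row player play U with probability p. Expected payoff against E: 6p + 5(1−p) = p + 5; against W: 2p + 6(1−p) = −4p + 6.
Setting these equal: p + 5 = −4p + 6 ⇒ 5p = 1 ⇒ p = 1/5, and the value is (1)·(1/5) + 5 = 26/5.
For the column player: with q = P(E), equating U's and D's payoffs gives 4q + 2 = −q + 6 ⇒ q = 4/5.

26/5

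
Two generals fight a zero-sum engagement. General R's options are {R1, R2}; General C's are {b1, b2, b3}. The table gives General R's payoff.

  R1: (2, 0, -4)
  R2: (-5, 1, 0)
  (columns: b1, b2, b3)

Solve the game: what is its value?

-20/11

Row minima: R1 → -4, R2 → -5; maximin = -4.
Column maxima: b1 → 2, b2 → 1, b3 → 0; minimax = 0.
-4 ≠ 0, so there is no saddle point; optimal play is mixed.
b2 is strictly dominated by b3 (it gives General R strictly more in every row), so General C never plays it.
On the remaining 2×2 (R1, R2 vs b1, b3):
Let General R play R1 with probability p. Expected payoff against b1: 2p + (-5)(1−p) = 7p − 5; against b3: (-4)p + 0(1−p) = −4p.
Setting these equal: 7p − 5 = −4p ⇒ 11p = 5 ⇒ p = 5/11, and the value is (7)·(5/11) − 5 = -20/11.
For General C: with q = P(b1), equating R1's and R2's payoffs gives 6q − 4 = −5q ⇒ q = 4/11.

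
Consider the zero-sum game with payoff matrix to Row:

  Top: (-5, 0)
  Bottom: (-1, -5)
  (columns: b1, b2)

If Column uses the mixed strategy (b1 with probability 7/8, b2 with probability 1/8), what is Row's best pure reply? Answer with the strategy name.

Expected payoff of Top: (7/8)·(-5) + (1/8)·0 = -35/8.
Expected payoff of Bottom: (7/8)·(-1) + (1/8)·(-5) = -3/2.
The largest is -3/2, so Row's best response is Bottom.

Bottom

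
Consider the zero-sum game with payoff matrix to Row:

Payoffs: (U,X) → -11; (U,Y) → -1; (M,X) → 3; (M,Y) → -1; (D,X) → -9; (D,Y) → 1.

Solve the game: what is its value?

-3/7

Row minima: U → -11, M → -1, D → -9; maximin = -1.
Column maxima: X → 3, Y → 1; minimax = 1.
-1 ≠ 1, so there is no saddle point; optimal play is mixed.
U is strictly dominated by D, so Row never plays it.
On the remaining 2×2 (M, D vs X, Y):
Let Row play M with probability p. Expected payoff against X: 3p + (-9)(1−p) = 12p − 9; against Y: (-1)p + 1(1−p) = −2p + 1.
Setting these equal: 12p − 9 = −2p + 1 ⇒ 14p = 10 ⇒ p = 5/7, and the value is (12)·(5/7) − 9 = -3/7.
For Column: with q = P(X), equating M's and D's payoffs gives 4q − 1 = −10q + 1 ⇒ q = 1/7.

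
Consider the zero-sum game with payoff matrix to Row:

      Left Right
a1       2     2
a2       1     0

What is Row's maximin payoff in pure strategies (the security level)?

2

Row minima: a1 → 2, a2 → 0.
The best of these is 2.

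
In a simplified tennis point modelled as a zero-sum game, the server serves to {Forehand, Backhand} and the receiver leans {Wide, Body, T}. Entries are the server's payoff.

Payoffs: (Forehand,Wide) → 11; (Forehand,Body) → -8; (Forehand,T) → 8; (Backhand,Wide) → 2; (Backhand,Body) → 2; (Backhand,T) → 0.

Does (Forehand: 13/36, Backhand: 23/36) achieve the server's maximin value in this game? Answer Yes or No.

Against Wide this mix gives (13/36)·11 + (23/36)·2 = 21/4.
Against Body this mix gives (13/36)·(-8) + (23/36)·2 = -29/18.
Against T this mix gives (13/36)·8 + (23/36)·0 = 26/9.
The receiver will play Body, holding the server to -29/18. Shifting weight toward the row that does better against Body would raise this floor (the equalizing mix achieves 8/9 against both Body and T), so the proposed strategy is not optimal.

No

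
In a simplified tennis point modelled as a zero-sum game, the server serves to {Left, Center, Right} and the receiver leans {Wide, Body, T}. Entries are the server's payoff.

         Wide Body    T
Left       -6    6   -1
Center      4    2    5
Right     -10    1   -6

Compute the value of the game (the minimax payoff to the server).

Row minima: Left → -6, Center → 2, Right → -10; maximin = 2.
Column maxima: Wide → 4, Body → 6, T → 5; minimax = 4.
2 ≠ 4, so there is no saddle point; optimal play is mixed.
Right is strictly dominated by Left, so the server never plays it.
T is strictly dominated by Wide (it gives the server strictly more in every row), so the receiver never plays it.
On the remaining 2×2 (Left, Center vs Wide, Body):
Let the server play Left with probability p. Expected payoff against Wide: (-6)p + 4(1−p) = −10p + 4; against Body: 6p + 2(1−p) = 4p + 2.
Setting these equal: −10p + 4 = 4p + 2 ⇒ −14p = -2 ⇒ p = 1/7, and the value is (-10)·(1/7) + 4 = 18/7.
For the receiver: with q = P(Wide), equating Left's and Center's payoffs gives −12q + 6 = 2q + 2 ⇒ q = 2/7.

18/7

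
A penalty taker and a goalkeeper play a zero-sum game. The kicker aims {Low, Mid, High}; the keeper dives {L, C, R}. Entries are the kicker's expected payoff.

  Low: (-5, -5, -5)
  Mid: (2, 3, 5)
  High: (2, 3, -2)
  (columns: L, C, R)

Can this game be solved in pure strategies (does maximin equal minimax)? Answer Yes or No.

Yes

Row minima: Low → -5, Mid → 2, High → -2; maximin = 2.
Column maxima: L → 2, C → 3, R → 5; minimax = 2.
maximin = minimax = 2, so a saddle point exists.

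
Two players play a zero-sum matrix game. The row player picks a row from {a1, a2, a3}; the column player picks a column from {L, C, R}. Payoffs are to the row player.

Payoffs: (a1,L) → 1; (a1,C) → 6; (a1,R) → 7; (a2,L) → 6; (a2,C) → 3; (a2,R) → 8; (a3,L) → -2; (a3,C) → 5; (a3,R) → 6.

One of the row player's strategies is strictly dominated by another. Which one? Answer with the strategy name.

a3

a1 gives a strictly higher payoff than a3 against every column: 1 > -2, 6 > 5, 7 > 6.
So a3 is strictly dominated and the row player never plays it.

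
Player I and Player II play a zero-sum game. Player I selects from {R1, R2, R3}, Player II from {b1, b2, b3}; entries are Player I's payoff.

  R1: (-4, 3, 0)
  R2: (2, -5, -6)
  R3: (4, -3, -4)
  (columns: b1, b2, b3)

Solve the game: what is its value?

Row minima: R1 → -4, R2 → -6, R3 → -4; maximin = -4.
Column maxima: b1 → 4, b2 → 3, b3 → 0; minimax = 0.
-4 ≠ 0, so there is no saddle point; optimal play is mixed.
R2 is strictly dominated by R3, so Player I never plays it.
b2 is strictly dominated by b3 (it gives Player I strictly more in every row), so Player II never plays it.
On the remaining 2×2 (R1, R3 vs b1, b3):
Let Player I play R1 with probability p. Expected payoff against b1: (-4)p + 4(1−p) = −8p + 4; against b3: 0p + (-4)(1−p) = 4p − 4.
Setting these equal: −8p + 4 = 4p − 4 ⇒ −12p = -8 ⇒ p = 2/3, and the value is (-8)·(2/3) + 4 = -4/3.
For Player II: with q = P(b1), equating R1's and R3's payoffs gives −4q = 8q − 4 ⇒ q = 1/3.

-4/3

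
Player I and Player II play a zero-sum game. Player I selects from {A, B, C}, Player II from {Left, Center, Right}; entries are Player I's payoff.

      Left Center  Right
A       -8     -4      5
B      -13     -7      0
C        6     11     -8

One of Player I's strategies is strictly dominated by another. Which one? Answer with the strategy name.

B

A gives a strictly higher payoff than B against every column: -8 > -13, -4 > -7, 5 > 0.
So B is strictly dominated and Player I never plays it.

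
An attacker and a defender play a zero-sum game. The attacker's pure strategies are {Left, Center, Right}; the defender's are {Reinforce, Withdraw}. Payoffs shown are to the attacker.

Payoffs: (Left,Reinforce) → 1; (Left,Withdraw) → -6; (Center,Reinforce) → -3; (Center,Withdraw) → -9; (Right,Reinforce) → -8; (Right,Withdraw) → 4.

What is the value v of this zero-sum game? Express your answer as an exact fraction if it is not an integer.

Row minima: Left → -6, Center → -9, Right → -8; maximin = -6.
Column maxima: Reinforce → 1, Withdraw → 4; minimax = 1.
-6 ≠ 1, so there is no saddle point; optimal play is mixed.
Center is strictly dominated by Left, so the attacker never plays it.
On the remaining 2×2 (Left, Right vs Reinforce, Withdraw):
Let the attacker play Left with probability p. Expected payoff against Reinforce: 1p + (-8)(1−p) = 9p − 8; against Withdraw: (-6)p + 4(1−p) = −10p + 4.
Setting these equal: 9p − 8 = −10p + 4 ⇒ 19p = 12 ⇒ p = 12/19, and the value is (9)·(12/19) − 8 = -44/19.
For the defender: with q = P(Reinforce), equating Left's and Right's payoffs gives 7q − 6 = −12q + 4 ⇒ q = 10/19.

-44/19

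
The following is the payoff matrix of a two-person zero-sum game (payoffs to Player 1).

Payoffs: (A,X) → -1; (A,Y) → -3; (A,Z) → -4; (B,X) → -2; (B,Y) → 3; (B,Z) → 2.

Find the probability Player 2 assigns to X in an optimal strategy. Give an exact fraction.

6/7

Row minima: A → -4, B → -2; maximin = -2.
Column maxima: X → -1, Y → 3, Z → 2; minimax = -1.
-2 ≠ -1, so there is no saddle point; optimal play is mixed.
Y is strictly dominated by Z (it gives Player 1 strictly more in every row), so Player 2 never plays it.
On the remaining 2×2 (A, B vs X, Z):
Let Player 1 play A with probability p. Expected payoff against X: (-1)p + (-2)(1−p) = p − 2; against Z: (-4)p + 2(1−p) = −6p + 2.
Setting these equal: p − 2 = −6p + 2 ⇒ 7p = 4 ⇒ p = 4/7, and the value is (1)·(4/7) − 2 = -10/7.
For Player 2: with q = P(X), equating A's and B's payoffs gives 3q − 4 = −4q + 2 ⇒ q = 6/7.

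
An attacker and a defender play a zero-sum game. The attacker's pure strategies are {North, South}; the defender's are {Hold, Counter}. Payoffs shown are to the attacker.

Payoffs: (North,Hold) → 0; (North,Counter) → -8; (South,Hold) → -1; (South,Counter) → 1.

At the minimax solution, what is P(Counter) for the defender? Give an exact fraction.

Row minima: North → -8, South → -1; maximin = -1.
Column maxima: Hold → 0, Counter → 1; minimax = 0.
-1 ≠ 0, so there is no saddle point; optimal play is mixed.
Let the attacker play North with probability p. Expected payoff against Hold: 0p + (-1)(1−p) = p − 1; against Counter: (-8)p + 1(1−p) = −9p + 1.
Setting these equal: p − 1 = −9p + 1 ⇒ 10p = 2 ⇒ p = 1/5, and the value is (1)·(1/5) − 1 = -4/5.
For the defender: with q = P(Hold), equating North's and South's payoffs gives 8q − 8 = −2q + 1 ⇒ q = 9/10.

1/10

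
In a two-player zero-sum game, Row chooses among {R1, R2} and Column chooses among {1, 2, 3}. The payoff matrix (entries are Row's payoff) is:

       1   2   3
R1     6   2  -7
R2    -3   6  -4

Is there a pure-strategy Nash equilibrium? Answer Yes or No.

Row minima: R1 → -7, R2 → -4; maximin = -4.
Column maxima: 1 → 6, 2 → 6, 3 → -4; minimax = -4.
maximin = minimax = -4, so a saddle point exists.

Yes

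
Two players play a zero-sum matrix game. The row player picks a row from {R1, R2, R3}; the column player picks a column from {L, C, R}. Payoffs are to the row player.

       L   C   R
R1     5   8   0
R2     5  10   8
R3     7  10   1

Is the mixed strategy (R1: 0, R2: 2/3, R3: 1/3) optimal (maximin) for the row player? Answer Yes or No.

Yes

Against L this mix gives (2/3)·5 + (1/3)·7 = 17/3.
Against C this mix gives (2/3)·10 + (1/3)·10 = 10.
Against R this mix gives (2/3)·8 + (1/3)·1 = 17/3.
All of the column player's active replies (L, R) yield 17/3, and no column does worse for the row player. The mix makes the column player indifferent and guarantees 17/3, so it is optimal.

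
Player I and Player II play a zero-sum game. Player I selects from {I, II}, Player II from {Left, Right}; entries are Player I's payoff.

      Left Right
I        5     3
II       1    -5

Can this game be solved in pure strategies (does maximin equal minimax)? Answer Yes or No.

Yes

Row minima: I → 3, II → -5; maximin = 3.
Column maxima: Left → 5, Right → 3; minimax = 3.
maximin = minimax = 3, so a saddle point exists.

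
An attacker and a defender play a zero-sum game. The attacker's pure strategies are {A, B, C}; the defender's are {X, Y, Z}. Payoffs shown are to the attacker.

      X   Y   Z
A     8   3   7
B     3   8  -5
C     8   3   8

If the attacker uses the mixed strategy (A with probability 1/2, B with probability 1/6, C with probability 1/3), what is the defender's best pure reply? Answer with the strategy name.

If the defender plays X, the attacker's expected payoff is (1/2)·8 + (1/6)·3 + (1/3)·8 = 43/6.
If the defender plays Y, the attacker's expected payoff is (1/2)·3 + (1/6)·8 + (1/3)·3 = 23/6.
If the defender plays Z, the attacker's expected payoff is (1/2)·7 + (1/6)·(-5) + (1/3)·8 = 16/3.
The defender minimizes the attacker's payoff; the smallest is 23/6, so the best response is Y.

Y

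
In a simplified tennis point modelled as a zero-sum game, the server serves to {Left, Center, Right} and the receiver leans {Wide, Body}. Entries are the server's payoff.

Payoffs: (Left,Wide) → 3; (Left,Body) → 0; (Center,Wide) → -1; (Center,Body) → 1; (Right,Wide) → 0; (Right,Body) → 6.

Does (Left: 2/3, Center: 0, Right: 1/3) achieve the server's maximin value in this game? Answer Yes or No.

Yes

Against Wide this mix gives (2/3)·3 + (1/3)·0 = 2.
Against Body this mix gives (2/3)·0 + (1/3)·6 = 2.
All of the receiver's active replies (Wide, Body) yield 2, and no column does worse for the server. The mix makes the receiver indifferent and guarantees 2, so it is optimal.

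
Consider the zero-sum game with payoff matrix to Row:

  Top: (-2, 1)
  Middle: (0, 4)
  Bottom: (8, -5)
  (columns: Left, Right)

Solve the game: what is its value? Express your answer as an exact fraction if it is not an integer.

32/17

Row minima: Top → -2, Middle → 0, Bottom → -5; maximin = 0.
Column maxima: Left → 8, Right → 4; minimax = 4.
0 ≠ 4, so there is no saddle point; optimal play is mixed.
Top is strictly dominated by Middle, so Row never plays it.
On the remaining 2×2 (Middle, Bottom vs Left, Right):
Let Row play Middle with probability p. Expected payoff against Left: 0p + 8(1−p) = −8p + 8; against Right: 4p + (-5)(1−p) = 9p − 5.
Setting these equal: −8p + 8 = 9p − 5 ⇒ −17p = -13 ⇒ p = 13/17, and the value is (-8)·(13/17) + 8 = 32/17.
For Column: with q = P(Left), equating Middle's and Bottom's payoffs gives −4q + 4 = 13q − 5 ⇒ q = 9/17.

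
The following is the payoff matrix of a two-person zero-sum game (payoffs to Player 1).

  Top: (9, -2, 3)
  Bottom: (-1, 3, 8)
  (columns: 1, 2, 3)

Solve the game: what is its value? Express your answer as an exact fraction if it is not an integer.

5/3

Row minima: Top → -2, Bottom → -1; maximin = -1.
Column maxima: 1 → 9, 2 → 3, 3 → 8; minimax = 3.
-1 ≠ 3, so there is no saddle point; optimal play is mixed.
3 is strictly dominated by 2 (it gives Player 1 strictly more in every row), so Player 2 never plays it.
On the remaining 2×2 (Top, Bottom vs 1, 2):
Let Player 1 play Top with probability p. Expected payoff against 1: 9p + (-1)(1−p) = 10p − 1; against 2: (-2)p + 3(1−p) = −5p + 3.
Setting these equal: 10p − 1 = −5p + 3 ⇒ 15p = 4 ⇒ p = 4/15, and the value is (10)·(4/15) − 1 = 5/3.
For Player 2: with q = P(1), equating Top's and Bottom's payoffs gives 11q − 2 = −4q + 3 ⇒ q = 1/3.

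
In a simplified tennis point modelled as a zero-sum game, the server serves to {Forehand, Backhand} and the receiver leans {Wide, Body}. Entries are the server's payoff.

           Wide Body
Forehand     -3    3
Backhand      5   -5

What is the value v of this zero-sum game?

0

Row minima: Forehand → -3, Backhand → -5; maximin = -3.
Column maxima: Wide → 5, Body → 3; minimax = 3.
-3 ≠ 3, so there is no saddle point; optimal play is mixed.
Let the server play Forehand with probability p. Expected payoff against Wide: (-3)p + 5(1−p) = −8p + 5; against Body: 3p + (-5)(1−p) = 8p − 5.
Setting these equal: −8p + 5 = 8p − 5 ⇒ −16p = -10 ⇒ p = 5/8, and the value is (-8)·(5/8) + 5 = 0.
For the receiver: with q = P(Wide), equating Forehand's and Backhand's payoffs gives −6q + 3 = 10q − 5 ⇒ q = 1/2.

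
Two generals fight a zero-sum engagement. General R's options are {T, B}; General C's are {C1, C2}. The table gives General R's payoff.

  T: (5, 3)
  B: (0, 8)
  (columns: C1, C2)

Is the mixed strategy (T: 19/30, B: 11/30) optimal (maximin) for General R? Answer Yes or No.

Against C1 this mix gives (19/30)·5 + (11/30)·0 = 19/6.
Against C2 this mix gives (19/30)·3 + (11/30)·8 = 29/6.
General C will play C1, holding General R to 19/6. Shifting weight toward the row that does better against C1 would raise this floor (the equalizing mix achieves 4 against both C1 and C2), so the proposed strategy is not optimal.

No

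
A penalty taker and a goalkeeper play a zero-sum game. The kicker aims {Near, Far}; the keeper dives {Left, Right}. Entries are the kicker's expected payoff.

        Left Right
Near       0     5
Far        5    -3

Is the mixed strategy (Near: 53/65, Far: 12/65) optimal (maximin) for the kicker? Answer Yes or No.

Against Left this mix gives (53/65)·0 + (12/65)·5 = 12/13.
Against Right this mix gives (53/65)·5 + (12/65)·(-3) = 229/65.
The keeper will play Left, holding the kicker to 12/13. Shifting weight toward the row that does better against Left would raise this floor (the equalizing mix achieves 25/13 against both Left and Right), so the proposed strategy is not optimal.

No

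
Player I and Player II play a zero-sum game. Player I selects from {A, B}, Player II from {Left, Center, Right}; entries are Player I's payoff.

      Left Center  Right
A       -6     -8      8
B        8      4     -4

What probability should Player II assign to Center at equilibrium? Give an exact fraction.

1/2

Row minima: A → -8, B → -4; maximin = -4.
Column maxima: Left → 8, Center → 4, Right → 8; minimax = 4.
-4 ≠ 4, so there is no saddle point; optimal play is mixed.
Left is strictly dominated by Center (it gives Player I strictly more in every row), so Player II never plays it.
On the remaining 2×2 (A, B vs Center, Right):
Let Player I play A with probability p. Expected payoff against Center: (-8)p + 4(1−p) = −12p + 4; against Right: 8p + (-4)(1−p) = 12p − 4.
Setting these equal: −12p + 4 = 12p − 4 ⇒ −24p = -8 ⇒ p = 1/3, and the value is (-12)·(1/3) + 4 = 0.
For Player II: with q = P(Center), equating A's and B's payoffs gives −16q + 8 = 8q − 4 ⇒ q = 1/2.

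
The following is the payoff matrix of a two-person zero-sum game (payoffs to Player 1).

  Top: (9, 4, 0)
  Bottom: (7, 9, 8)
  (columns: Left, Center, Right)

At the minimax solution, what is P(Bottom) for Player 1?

9/10

Row minima: Top → 0, Bottom → 7; maximin = 7.
Column maxima: Left → 9, Center → 9, Right → 8; minimax = 8.
7 ≠ 8, so there is no saddle point; optimal play is mixed.
Center is strictly dominated by Right (it gives Player 1 strictly more in every row), so Player 2 never plays it.
On the remaining 2×2 (Top, Bottom vs Left, Right):
Let Player 1 play Top with probability p. Expected payoff against Left: 9p + 7(1−p) = 2p + 7; against Right: 0p + 8(1−p) = −8p + 8.
Setting these equal: 2p + 7 = −8p + 8 ⇒ 10p = 1 ⇒ p = 1/10, and the value is (2)·(1/10) + 7 = 36/5.
For Player 2: with q = P(Left), equating Top's and Bottom's payoffs gives 9q = −q + 8 ⇒ q = 4/5.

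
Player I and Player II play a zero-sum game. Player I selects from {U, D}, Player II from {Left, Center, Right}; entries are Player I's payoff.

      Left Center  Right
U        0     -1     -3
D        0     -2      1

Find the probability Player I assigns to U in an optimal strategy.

Row minima: U → -3, D → -2; maximin = -2.
Column maxima: Left → 0, Center → -1, Right → 1; minimax = -1.
-2 ≠ -1, so there is no saddle point; optimal play is mixed.
Left is strictly dominated by Center (it gives Player I strictly more in every row), so Player II never plays it.
On the remaining 2×2 (U, D vs Center, Right):
Let Player I play U with probability p. Expected payoff against Center: (-1)p + (-2)(1−p) = p − 2; against Right: (-3)p + 1(1−p) = −4p + 1.
Setting these equal: p − 2 = −4p + 1 ⇒ 5p = 3 ⇒ p = 3/5, and the value is (1)·(3/5) − 2 = -7/5.
For Player II: with q = P(Center), equating U's and D's payoffs gives 2q − 3 = −3q + 1 ⇒ q = 4/5.

3/5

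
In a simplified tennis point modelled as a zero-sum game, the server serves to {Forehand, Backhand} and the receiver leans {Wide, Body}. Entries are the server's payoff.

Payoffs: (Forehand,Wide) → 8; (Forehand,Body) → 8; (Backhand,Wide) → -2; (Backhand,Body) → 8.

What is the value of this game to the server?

Row minima: Forehand → 8, Backhand → -2; maximin = 8.
Column maxima: Wide → 8, Body → 8; minimax = 8.
Since maximin = minimax = 8, there is a saddle point and the value is 8.

8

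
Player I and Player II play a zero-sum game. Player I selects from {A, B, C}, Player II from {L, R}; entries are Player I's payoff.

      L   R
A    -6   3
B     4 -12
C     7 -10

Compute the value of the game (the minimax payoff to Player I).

-3/2

Row minima: A → -6, B → -12, C → -10; maximin = -6.
Column maxima: L → 7, R → 3; minimax = 3.
-6 ≠ 3, so there is no saddle point; optimal play is mixed.
B is strictly dominated by C, so Player I never plays it.
On the remaining 2×2 (A, C vs L, R):
Let Player I play A with probability p. Expected payoff against L: (-6)p + 7(1−p) = −13p + 7; against R: 3p + (-10)(1−p) = 13p − 10.
Setting these equal: −13p + 7 = 13p − 10 ⇒ −26p = -17 ⇒ p = 17/26, and the value is (-13)·(17/26) + 7 = -3/2.
For Player II: with q = P(L), equating A's and C's payoffs gives −9q + 3 = 17q − 10 ⇒ q = 1/2.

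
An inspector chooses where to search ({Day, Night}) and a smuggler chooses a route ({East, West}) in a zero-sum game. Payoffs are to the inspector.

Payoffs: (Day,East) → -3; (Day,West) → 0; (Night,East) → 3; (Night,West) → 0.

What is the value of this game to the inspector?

0

Row minima: Day → -3, Night → 0; maximin = 0.
Column maxima: East → 3, West → 0; minimax = 0.
Since maximin = minimax = 0, there is a saddle point and the value is 0.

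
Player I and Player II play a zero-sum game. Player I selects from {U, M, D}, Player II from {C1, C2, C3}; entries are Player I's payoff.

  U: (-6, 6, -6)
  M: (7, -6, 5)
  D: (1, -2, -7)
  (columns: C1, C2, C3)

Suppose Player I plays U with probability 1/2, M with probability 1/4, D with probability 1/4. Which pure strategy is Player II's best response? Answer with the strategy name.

C3

If Player II plays C1, Player I's expected payoff is (1/2)·(-6) + (1/4)·7 + (1/4)·1 = -1.
If Player II plays C2, Player I's expected payoff is (1/2)·6 + (1/4)·(-6) + (1/4)·(-2) = 1.
If Player II plays C3, Player I's expected payoff is (1/2)·(-6) + (1/4)·5 + (1/4)·(-7) = -7/2.
Player II minimizes Player I's payoff; the smallest is -7/2, so the best response is C3.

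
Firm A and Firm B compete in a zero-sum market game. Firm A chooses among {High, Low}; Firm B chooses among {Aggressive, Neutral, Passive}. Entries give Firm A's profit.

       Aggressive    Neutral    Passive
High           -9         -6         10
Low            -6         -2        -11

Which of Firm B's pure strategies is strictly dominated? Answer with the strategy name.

Neutral

Aggressive holds Firm A's payoff strictly below Neutral in every row: -9 < -6, -6 < -2.
So Neutral is strictly dominated for Firm B.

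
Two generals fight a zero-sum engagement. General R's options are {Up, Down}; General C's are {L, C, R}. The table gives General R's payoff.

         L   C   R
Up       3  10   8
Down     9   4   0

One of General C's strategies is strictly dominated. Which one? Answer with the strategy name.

C

R holds General R's payoff strictly below C in every row: 8 < 10, 0 < 4.
So C is strictly dominated for General C.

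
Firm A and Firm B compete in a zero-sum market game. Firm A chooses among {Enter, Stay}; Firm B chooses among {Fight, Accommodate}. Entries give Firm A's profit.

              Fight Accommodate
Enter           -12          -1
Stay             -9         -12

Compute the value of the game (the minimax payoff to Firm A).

Row minima: Enter → -12, Stay → -12; maximin = -12.
Column maxima: Fight → -9, Accommodate → -1; minimax = -9.
-12 ≠ -9, so there is no saddle point; optimal play is mixed.
Let Firm A play Enter with probability p. Expected payoff against Fight: (-12)p + (-9)(1−p) = −3p − 9; against Accommodate: (-1)p + (-12)(1−p) = 11p − 12.
Setting these equal: −3p − 9 = 11p − 12 ⇒ −14p = -3 ⇒ p = 3/14, and the value is (-3)·(3/14) − 9 = -135/14.
For Firm B: with q = P(Fight), equating Enter's and Stay's payoffs gives −11q − 1 = 3q − 12 ⇒ q = 11/14.

-135/14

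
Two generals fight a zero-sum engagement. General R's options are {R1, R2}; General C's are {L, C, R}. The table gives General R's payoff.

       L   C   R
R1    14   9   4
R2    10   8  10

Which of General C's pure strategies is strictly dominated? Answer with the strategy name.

L

C holds General R's payoff strictly below L in every row: 9 < 14, 8 < 10.
So L is strictly dominated for General C.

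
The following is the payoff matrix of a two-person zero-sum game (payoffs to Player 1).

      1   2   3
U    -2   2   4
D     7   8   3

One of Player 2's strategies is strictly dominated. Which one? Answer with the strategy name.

2

1 holds Player 1's payoff strictly below 2 in every row: -2 < 2, 7 < 8.
So 2 is strictly dominated for Player 2.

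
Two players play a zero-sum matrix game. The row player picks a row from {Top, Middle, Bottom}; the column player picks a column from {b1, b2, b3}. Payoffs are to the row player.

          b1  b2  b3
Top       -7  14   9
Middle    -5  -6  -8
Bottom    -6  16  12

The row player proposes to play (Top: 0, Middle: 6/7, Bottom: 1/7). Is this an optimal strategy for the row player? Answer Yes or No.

Against b1 this mix gives (6/7)·(-5) + (1/7)·(-6) = -36/7.
Against b2 this mix gives (6/7)·(-6) + (1/7)·16 = -20/7.
Against b3 this mix gives (6/7)·(-8) + (1/7)·12 = -36/7.
All of the column player's active replies (b1, b3) yield -36/7, and no column does worse for the row player. The mix makes the column player indifferent and guarantees -36/7, so it is optimal.

Yes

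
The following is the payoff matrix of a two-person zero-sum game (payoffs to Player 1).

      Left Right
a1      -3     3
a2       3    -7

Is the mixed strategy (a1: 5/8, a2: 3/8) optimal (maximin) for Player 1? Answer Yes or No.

Yes

Against Left this mix gives (5/8)·(-3) + (3/8)·3 = -3/4.
Against Right this mix gives (5/8)·3 + (3/8)·(-7) = -3/4.
All of Player 2's active replies (Left, Right) yield -3/4, and no column does worse for Player 1. The mix makes Player 2 indifferent and guarantees -3/4, so it is optimal.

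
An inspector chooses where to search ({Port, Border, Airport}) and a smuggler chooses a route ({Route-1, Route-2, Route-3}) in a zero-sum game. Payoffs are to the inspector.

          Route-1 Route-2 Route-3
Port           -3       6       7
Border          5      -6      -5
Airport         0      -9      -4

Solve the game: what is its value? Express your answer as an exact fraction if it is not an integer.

3/5

Row minima: Port → -3, Border → -6, Airport → -9; maximin = -3.
Column maxima: Route-1 → 5, Route-2 → 6, Route-3 → 7; minimax = 5.
-3 ≠ 5, so there is no saddle point; optimal play is mixed.
Route-3 is strictly dominated by Route-2 (it gives the inspector strictly more in every row), so the smuggler never plays it.
With Route-3 eliminated, Airport is strictly dominated by Border (Border gives the inspector strictly more in every remaining column), so the inspector never plays it.
On the remaining 2×2 (Port, Border vs Route-1, Route-2):
Let the inspector play Port with probability p. Expected payoff against Route-1: (-3)p + 5(1−p) = −8p + 5; against Route-2: 6p + (-6)(1−p) = 12p − 6.
Setting these equal: −8p + 5 = 12p − 6 ⇒ −20p = -11 ⇒ p = 11/20, and the value is (-8)·(11/20) + 5 = 3/5.
For the smuggler: with q = P(Route-1), equating Port's and Border's payoffs gives −9q + 6 = 11q − 6 ⇒ q = 3/5.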